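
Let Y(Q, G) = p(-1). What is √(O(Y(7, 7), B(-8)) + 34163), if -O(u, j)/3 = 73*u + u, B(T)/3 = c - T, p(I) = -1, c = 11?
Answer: 23*√65 ≈ 185.43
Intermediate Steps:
B(T) = 33 - 3*T (B(T) = 3*(11 - T) = 33 - 3*T)
Y(Q, G) = -1
O(u, j) = -222*u (O(u, j) = -3*(73*u + u) = -222*u)
√(O(Y(7, 7), B(-8)) + 34163) = √(-222*(-1) + 34163) = √(222 + 34163) = √34385 = 23*√65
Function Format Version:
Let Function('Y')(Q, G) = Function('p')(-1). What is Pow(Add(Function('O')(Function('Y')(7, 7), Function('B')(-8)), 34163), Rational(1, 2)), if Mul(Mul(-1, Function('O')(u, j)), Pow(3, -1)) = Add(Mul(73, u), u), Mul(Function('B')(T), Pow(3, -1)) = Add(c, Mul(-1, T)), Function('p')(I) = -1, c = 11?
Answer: Mul(23, Pow(65, Rational(1, 2))) ≈ 185.43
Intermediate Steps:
Function('B')(T) = Add(33, Mul(-3, T)) (Function('B')(T) = Mul(3, Add(11, Mul(-1, T))) = Add(33, Mul(-3, T)))
Function('Y')(Q, G) = -1
Function('O')(u, j) = Mul(-222, u) (Function('O')(u, j) = Mul(-3, Add(Mul(73, u), u)) = Mul(-3, Mul(74, u)) = Mul(-222, u))
Pow(Add(Function('O')(Function('Y')(7, 7), Function('B')(-8)), 34163), Rational(1, 2)) = Pow(Add(Mul(-222, -1), 34163), Rational(1, 2)) = Pow(Add(222, 34163), Rational(1, 2)) = Pow(34385, Rational(1, 2)) = Mul(23, Pow(65, Rational(1, 2)))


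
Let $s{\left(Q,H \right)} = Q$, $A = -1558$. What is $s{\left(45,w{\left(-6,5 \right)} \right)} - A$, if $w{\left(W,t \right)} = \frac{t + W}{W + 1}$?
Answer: $1603$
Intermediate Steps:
$w{\left(W,t \right)} = \frac{W + t}{1 + W}$
$s{\left(45,w{\left(-6,5 \right)} \right)} - A = 45 - -1558 = 45 + 1558 = 1603$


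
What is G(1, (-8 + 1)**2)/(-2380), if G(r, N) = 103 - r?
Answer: -3/70 ≈ -0.042857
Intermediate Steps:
G(r, N) = 103 - r
G(1, (-8 + 1)**2)/(-2380) = (103 - 1*1)/(-2380) = (103 - 1)*(-1/2380) = 102*(-1/2380) = -3/70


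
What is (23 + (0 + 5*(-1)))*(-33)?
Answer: -594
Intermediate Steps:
(23 + (0 + 5*(-1)))*(-33) = (23 + (0 - 5))*(-33) = (23 - 5)*(-33) = 18*(-33) = -594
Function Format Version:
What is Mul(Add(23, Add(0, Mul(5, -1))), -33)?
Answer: -594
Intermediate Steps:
Mul(Add(23, Add(0, Mul(5, -1))), -33) = Mul(Add(23, Add(0, -5)), -33) = Mul(Add(23, -5), -33) = Mul(18, -33) = -594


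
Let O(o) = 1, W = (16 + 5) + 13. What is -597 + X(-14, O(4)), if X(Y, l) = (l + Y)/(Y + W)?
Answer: -11953/20 ≈ -597.65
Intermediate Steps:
W = 34 (W = 21 + 13 = 34)
X(Y, l) = (Y + l)/(34 + Y) (X(Y, l) = (l + Y)/(Y + 34) = (Y + l)/(34 + Y))
-597 + X(-14, O(4)) = -597 + (-14 + 1)/(34 - 14) = -597 - 13/20 = -11953/20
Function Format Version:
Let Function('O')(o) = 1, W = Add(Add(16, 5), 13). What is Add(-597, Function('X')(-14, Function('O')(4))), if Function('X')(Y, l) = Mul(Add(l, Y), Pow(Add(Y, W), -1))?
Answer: Rational(-11953, 20) ≈ -597.65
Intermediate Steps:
W = 34 (W = Add(21, 13) = 34)
Function('X')(Y, l) = Mul(Pow(Add(34, Y), -1), Add(Y, l)) (Function('X')(Y, l) = Mul(Add(l, Y), Pow(Add(Y, 34), -1)) = Mul(Add(Y, l), Pow(Add(34, Y), -1)) = Mul(Pow(Add(34, Y), -1), Add(Y, l)))
Add(-597, Function('X')(-14, Function('O')(4))) = Add(-597, Mul(Pow(Add(34, -14), -1), Add(-14, 1))) = Add(-597, Mul(Pow(20, -1), -13)) = Add(-597, Mul(Rational(1, 20), -13)) = Add(-597, Rational(-13, 20)) = Rational(-11953, 20)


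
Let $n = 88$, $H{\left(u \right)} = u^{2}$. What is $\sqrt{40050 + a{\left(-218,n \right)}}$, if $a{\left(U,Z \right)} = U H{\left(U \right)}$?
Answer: $i \sqrt{10320182} \approx 3212.5 i$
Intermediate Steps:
$a{\left(U,Z \right)} = U^{3}$ ($a{\left(U,Z \right)} = U U^{2} = U^{3}$)
$\sqrt{40050 + a{\left(-218,n \right)}} = \sqrt{40050 + \left(-218\right)^{3}} = \sqrt{40050 - 10360232} = \sqrt{-10320182} = i \sqrt{10320182}$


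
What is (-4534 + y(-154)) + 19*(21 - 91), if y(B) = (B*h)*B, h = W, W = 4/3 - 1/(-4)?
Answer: 95059/3 ≈ 31686.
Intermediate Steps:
W = 19/12 (W = 4*(1/3) - 1*(-1/4) = 4/3 + 1/4 = 19/12 ≈ 1.5833)
h = 19/12 ≈ 1.5833
y(B) = 19*B**2/12 (y(B) = (B*(19/12))*B = (19*B/12)*B = 19*B**2/12)
(-4534 + y(-154)) + 19*(21 - 91) = (-4534 + (19/12)*(-154)**2) + 19*(21 - 91) = (-4534 + (19/12)*23716) + 19*(-70) = (-4534 + 112651/3) - 1330 = 99049/3 - 1330 = 95059/3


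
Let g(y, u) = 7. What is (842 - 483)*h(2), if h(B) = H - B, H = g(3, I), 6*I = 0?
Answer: 1795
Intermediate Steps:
I = 0 (I = (⅙)*0 = 0)
H = 7
h(B) = 7 - B
(842 - 483)*h(2) = (842 - 483)*(7 - 1*2) = 359*(7 - 2) = 359*5 = 1795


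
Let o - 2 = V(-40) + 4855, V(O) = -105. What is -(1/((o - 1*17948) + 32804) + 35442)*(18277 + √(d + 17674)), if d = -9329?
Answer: -12701541512149/19608 - 694946737*√8345/19608 ≈ -6.5101e+8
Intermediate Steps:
o = 4752 (o = 2 + (-105 + 4855) = 2 + 4750 = 4752)
-(1/((o - 1*17948) + 32804) + 35442)*(18277 + √(d + 17674)) = -(1/((4752 - 1*17948) + 32804) + 35442)*(18277 + √(-9329 + 17674)) = -(1/((4752 - 17948) + 32804) + 35442)*(18277 + √8345) = -(1/(-13196 + 32804) + 35442)*(18277 + √8345) = -(1/19608 + 35442)*(18277 + √8345) = -694946737*(18277 + √8345)/19608 = -(12701541512149/19608 + 694946737*√8345/19608) = -12701541512149/19608 - 694946737*√8345/19608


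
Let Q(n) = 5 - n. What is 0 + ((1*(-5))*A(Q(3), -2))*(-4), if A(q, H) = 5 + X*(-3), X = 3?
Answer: -80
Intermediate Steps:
A(q, H) = -4 (A(q, H) = 5 + 3*(-3) = 5 - 9 = -4)
0 + ((1*(-5))*A(Q(3), -2))*(-4) = 0 + ((1*(-5))*(-4))*(-4) = 0 - 5*(-4)*(-4) = 0 + 20*(-4) = 0 - 80 = -80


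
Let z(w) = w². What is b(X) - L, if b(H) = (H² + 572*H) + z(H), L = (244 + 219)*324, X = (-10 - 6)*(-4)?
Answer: -105212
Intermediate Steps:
X = 64 (X = -16*(-4) = 64)
L = 150012 (L = 463*324 = 150012)
b(H) = 2*H² + 572*H (b(H) = (H² + 572*H) + H² = 2*H² + 572*H)
b(X) - L = 2*64*(286 + 64) - 1*150012 = 2*64*350 - 150012 = 44800 - 150012 = -105212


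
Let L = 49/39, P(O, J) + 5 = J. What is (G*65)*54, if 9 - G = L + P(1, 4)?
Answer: 30690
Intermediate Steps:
P(O, J) = -5 + J
L = 49/39 (L = 49*(1/39) = 49/39 ≈ 1.2564)
G = 341/39 (G = 9 - (49/39 + (-5 + 4)) = 9 - (49/39 - 1) = 9 - 1*10/39 = 9 - 10/39 = 341/39 ≈ 8.7436)
(G*65)*54 = ((341/39)*65)*54 = (1705/3)*54 = 30690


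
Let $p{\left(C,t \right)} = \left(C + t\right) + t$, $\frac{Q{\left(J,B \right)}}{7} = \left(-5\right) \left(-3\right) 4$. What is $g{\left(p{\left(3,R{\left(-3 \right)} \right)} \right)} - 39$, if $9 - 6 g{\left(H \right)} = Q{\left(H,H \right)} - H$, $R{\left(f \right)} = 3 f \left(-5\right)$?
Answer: $-92$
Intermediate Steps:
$Q{\left(J,B \right)} = 420$ ($Q{\left(J,B \right)} = 7 \left(-5\right) \left(-3\right) 4 = 7 \cdot 15 \cdot 4 = 7 \cdot 60 = 420$)
$R{\left(f \right)} = - 15 f$
$p{\left(C,t \right)} = C + 2 t$
$g{\left(H \right)} = - \frac{137}{2} + \frac{H}{6}$ ($g{\left(H \right)} = \frac{3}{2} - \frac{420 - H}{6} = \frac{3}{2} + \left(-70 + \frac{H}{6}\right) = - \frac{137}{2} + \frac{H}{6}$)
$g{\left(p{\left(3,R{\left(-3 \right)} \right)} \right)} - 39 = \left(- \frac{137}{2} + \frac{3 + 2 \left(\left(-15\right) \left(-3\right)\right)}{6}\right) - 39 = \left(- \frac{137}{2} + \frac{3 + 2 \cdot 45}{6}\right) - 39 = \left(- \frac{137}{2} + \frac{3 + 90}{6}\right) - 39 = \left(- \frac{137}{2} + \frac{1}{6} \cdot 93\right) - 39 = \left(- \frac{137}{2} + \frac{31}{2}\right) - 39 = -53 - 39 = -92$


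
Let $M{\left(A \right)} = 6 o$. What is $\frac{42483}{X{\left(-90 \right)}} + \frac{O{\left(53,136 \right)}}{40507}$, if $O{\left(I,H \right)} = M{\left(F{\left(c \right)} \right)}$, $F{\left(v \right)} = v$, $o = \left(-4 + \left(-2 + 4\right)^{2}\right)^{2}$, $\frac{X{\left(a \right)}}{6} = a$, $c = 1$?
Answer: $- \frac{14161}{180} \approx -78.672$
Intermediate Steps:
$X{\left(a \right)} = 6 a$
$o = 0$ ($o = \left(-4 + 2^{2}\right)^{2} = \left(-4 + 4\right)^{2} = 0^{2} = 0$)
$M{\left(A \right)} = 0$ ($M{\left(A \right)} = 6 \cdot 0 = 0$)
$O{\left(I,H \right)} = 0$
$\frac{42483}{X{\left(-90 \right)}} + \frac{O{\left(53,136 \right)}}{40507} = \frac{42483}{6 \left(-90\right)} + \frac{0}{40507} = \frac{42483}{-540} + 0 \cdot \frac{1}{40507} = 42483 \left(- \frac{1}{540}\right) + 0 = - \frac{14161}{180} + 0 = - \frac{14161}{180}$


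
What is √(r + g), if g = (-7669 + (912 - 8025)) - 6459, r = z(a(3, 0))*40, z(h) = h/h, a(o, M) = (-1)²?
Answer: I*√21201 ≈ 145.61*I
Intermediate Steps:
a(o, M) = 1
z(h) = 1
r = 40 (r = 1*40 = 40)
g = -21241 (g = (-7669 - 7113) - 6459 = -14782 - 6459 = -21241)
√(r + g) = √(40 - 21241) = √(-21201) = I*√21201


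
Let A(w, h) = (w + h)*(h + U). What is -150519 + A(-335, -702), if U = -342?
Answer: 932109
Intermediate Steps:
A(w, h) = (-342 + h)*(h + w) (A(w, h) = (w + h)*(h - 342) = (h + w)*(-342 + h) = (-342 + h)*(h + w))
-150519 + A(-335, -702) = -150519 + ((-702)² - 342*(-702) - 342*(-335) - 702*(-335)) = -150519 + (492804 + 240084 + 114570 + 235170) = -150519 + 1082628 = 932109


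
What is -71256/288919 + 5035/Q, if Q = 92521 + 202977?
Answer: -19601298323/85374986662 ≈ -0.22959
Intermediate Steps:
Q = 295498
-71256/288919 + 5035/Q = -71256/288919 + 5035/295498 = -19601298323/85374986662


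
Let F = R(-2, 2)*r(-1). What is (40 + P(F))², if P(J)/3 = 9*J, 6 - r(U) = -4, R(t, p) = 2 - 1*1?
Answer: 96100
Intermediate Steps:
R(t, p) = 1 (R(t, p) = 2 - 1 = 1)
r(U) = 10 (r(U) = 6 - 1*(-4) = 6 + 4 = 10)
F = 10 (F = 1*10 = 10)
P(J) = 27*J (P(J) = 3*(9*J) = 27*J)
(40 + P(F))² = (40 + 27*10)² = (40 + 270)² = 310² = 96100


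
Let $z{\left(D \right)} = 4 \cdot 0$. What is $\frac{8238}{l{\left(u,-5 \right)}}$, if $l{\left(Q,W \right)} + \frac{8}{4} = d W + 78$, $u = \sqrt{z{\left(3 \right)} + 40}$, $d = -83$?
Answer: $\frac{8238}{491} \approx 16.778$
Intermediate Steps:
$z{\left(D \right)} = 0$
$u = 2 \sqrt{10}$ ($u = \sqrt{0 + 40} = \sqrt{40} = 2 \sqrt{10} \approx 6.3246$)
$l{\left(Q,W \right)} = 76 - 83 W$ ($l{\left(Q,W \right)} = -2 - \left(-78 + 83 W\right) = 76 - 83 W$)
$\frac{8238}{l{\left(u,-5 \right)}} = \frac{8238}{76 - -415} = \frac{8238}{76 + 415} = \frac{8238}{491}$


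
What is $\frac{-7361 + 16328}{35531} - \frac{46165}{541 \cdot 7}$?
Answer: $- \frac{229475798}{19222271} \approx -11.938$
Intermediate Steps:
$\frac{-7361 + 16328}{35531} - \frac{46165}{541 \cdot 7} = 8967 \cdot \frac{1}{35531} - \frac{46165}{3787} = \frac{8967}{35531} - \frac{6595}{541} = - \frac{229475798}{19222271}$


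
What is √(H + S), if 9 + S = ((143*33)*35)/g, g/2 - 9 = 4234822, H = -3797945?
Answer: I*√272446891132424852546/8469662 ≈ 1948.8*I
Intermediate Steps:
g = 8469662 (g = 18 + 2*4234822 = 18 + 8469644 = 8469662)
S = -76061793/8469662 (S = -9 + ((143*33)*35)/8469662 = -9 + (4719*35)*(1/8469662) = -9 + 165165*(1/8469662) = -9 + 165165/8469662 = -76061793/8469662 ≈ -8.9805)
√(H + S) = √(-3797945 - 76061793/8469662) = √(-32167386506383/8469662) = I*√272446891132424852546/8469662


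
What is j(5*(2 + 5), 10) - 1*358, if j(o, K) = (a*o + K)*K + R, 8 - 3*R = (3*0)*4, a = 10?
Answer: 9734/3 ≈ 3244.7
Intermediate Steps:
R = 8/3 (R = 8/3 - 3*0*4/3 = 8/3 - 0*4 = 8/3 - ⅓*0 = 8/3 + 0 = 8/3 ≈ 2.6667)
j(o, K) = 8/3 + K*(K + 10*o) (j(o, K) = (10*o + K)*K + 8/3 = (K + 10*o)*K + 8/3 = K*(K + 10*o) + 8/3 = 8/3 + K*(K + 10*o))
j(5*(2 + 5), 10) - 1*358 = (8/3 + 10² + 10*10*(5*(2 + 5))) - 1*358 = (8/3 + 100 + 10*10*(5*7)) - 358 = (8/3 + 100 + 10*10*35) - 358 = (8/3 + 100 + 3500) - 358 = 10808/3 - 358 = 9734/3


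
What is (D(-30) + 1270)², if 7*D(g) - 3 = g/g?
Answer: 79103236/49 ≈ 1.6144e+6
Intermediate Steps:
D(g) = 4/7 (D(g) = 3/7 + (g/g)/7 = 3/7 + (⅐)*1 = 3/7 + ⅐ = 4/7)
(D(-30) + 1270)² = (4/7 + 1270)² = (8894/7)² = 79103236/49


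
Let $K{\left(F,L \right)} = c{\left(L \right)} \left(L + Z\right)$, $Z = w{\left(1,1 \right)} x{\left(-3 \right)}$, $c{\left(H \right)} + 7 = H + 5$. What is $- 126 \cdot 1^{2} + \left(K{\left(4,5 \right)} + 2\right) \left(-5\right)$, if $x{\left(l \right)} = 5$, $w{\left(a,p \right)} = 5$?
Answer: $-586$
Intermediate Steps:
$c{\left(H \right)} = -2 + H$ ($c{\left(H \right)} = -7 + \left(H + 5\right) = -7 + \left(5 + H\right) = -2 + H$)
$Z = 25$ ($Z = 5 \cdot 5 = 25$)
$K{\left(F,L \right)} = \left(-2 + L\right) \left(25 + L\right)$ ($K{\left(F,L \right)} = \left(-2 + L\right) \left(L + 25\right) = \left(-2 + L\right) \left(25 + L\right)$)
$- 126 \cdot 1^{2} + \left(K{\left(4,5 \right)} + 2\right) \left(-5\right) = - 126 \cdot 1^{2} + \left(\left(-2 + 5\right) \left(25 + 5\right) + 2\right) \left(-5\right) = \left(-126\right) 1 + \left(3 \cdot 30 + 2\right) \left(-5\right) = -126 + \left(90 + 2\right) \left(-5\right) = -126 + 92 \left(-5\right) = -126 - 460 = -586$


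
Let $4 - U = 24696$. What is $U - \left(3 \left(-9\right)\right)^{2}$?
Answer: $-25421$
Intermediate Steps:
$U = -24692$ ($U = 4 - 24696 = -24692$)
$U - \left(3 \left(-9\right)\right)^{2} = -24692 - \left(3 \left(-9\right)\right)^{2} = -24692 - \left(-27\right)^{2} = -24692 - 729 = -25421$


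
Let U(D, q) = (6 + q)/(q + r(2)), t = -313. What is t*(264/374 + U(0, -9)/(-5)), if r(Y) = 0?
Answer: -51019/255 ≈ -200.07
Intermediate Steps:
U(D, q) = (6 + q)/q (U(D, q) = (6 + q)/(q + 0) = (6 + q)/q)
t*(264/374 + U(0, -9)/(-5)) = -313*(264/374 + ((6 - 9)/(-9))/(-5)) = -313*(264*(1/374) - ⅑*(-3)*(-⅕)) = -313*(12/17 + (⅓)*(-⅕)) = -313*(12/17 - 1/15) = -313*163/255 = -51019/255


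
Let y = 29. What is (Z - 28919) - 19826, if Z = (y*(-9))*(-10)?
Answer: -46135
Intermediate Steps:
Z = 2610 (Z = (29*(-9))*(-10) = -261*(-10) = 2610)
(Z - 28919) - 19826 = (2610 - 28919) - 19826 = -26309 - 19826 = -46135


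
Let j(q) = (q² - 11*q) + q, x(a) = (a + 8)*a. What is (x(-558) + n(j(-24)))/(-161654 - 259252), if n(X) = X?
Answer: -51286/70151 ≈ -0.73108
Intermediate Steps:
x(a) = a*(8 + a) (x(a) = (8 + a)*a = a*(8 + a))
j(q) = q² - 10*q
(x(-558) + n(j(-24)))/(-161654 - 259252) = (-558*(8 - 558) - 24*(-10 - 24))/(-161654 - 259252) = (-558*(-550) - 24*(-34))/(-420906) = (306900 + 816)*(-1/420906) = 307716*(-1/420906) = -51286/70151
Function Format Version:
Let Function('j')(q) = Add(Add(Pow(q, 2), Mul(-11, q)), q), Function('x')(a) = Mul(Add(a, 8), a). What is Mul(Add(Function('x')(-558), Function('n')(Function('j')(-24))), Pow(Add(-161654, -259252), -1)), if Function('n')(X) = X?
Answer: Rational(-51286, 70151) ≈ -0.73108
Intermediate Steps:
Function('x')(a) = Mul(a, Add(8, a)) (Function('x')(a) = Mul(Add(8, a), a) = Mul(a, Add(8, a)))
Function('j')(q) = Add(Pow(q, 2), Mul(-10, q))
Mul(Add(Function('x')(-558), Function('n')(Function('j')(-24))), Pow(Add(-161654, -259252), -1)) = Mul(Add(Mul(-558, Add(8, -558)), Mul(-24, Add(-10, -24))), Pow(Add(-161654, -259252), -1)) = Mul(Add(Mul(-558, -550), Mul(-24, -34)), Pow(-420906, -1)) = Mul(Add(306900, 816), Rational(-1, 420906)) = Mul(307716, Rational(-1, 420906)) = Rational(-51286, 70151)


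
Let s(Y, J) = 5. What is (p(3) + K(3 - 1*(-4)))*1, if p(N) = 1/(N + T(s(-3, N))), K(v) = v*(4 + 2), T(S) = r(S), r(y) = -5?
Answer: 83/2 ≈ 41.500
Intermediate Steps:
T(S) = -5
K(v) = 6*v (K(v) = v*6 = 6*v)
p(N) = 1/(-5 + N) (p(N) = 1/(N - 5) = 1/(-5 + N))
(p(3) + K(3 - 1*(-4)))*1 = (1/(-5 + 3) + 6*(3 - 1*(-4)))*1 = (1/(-2) + 6*(3 + 4))*1 = (-½ + 6*7)*1 = (-½ + 42)*1 = (83/2)*1 = 83/2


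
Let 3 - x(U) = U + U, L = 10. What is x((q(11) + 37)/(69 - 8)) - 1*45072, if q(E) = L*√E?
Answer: -2749283/61 - 20*√11/61 ≈ -45071.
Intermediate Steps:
q(E) = 10*√E
x(U) = 3 - 2*U (x(U) = 3 - (U + U) = 3 - 2*U)
x((q(11) + 37)/(69 - 8)) - 1*45072 = (3 - 2*(10*√11 + 37)/(69 - 8)) - 1*45072 = (3 - 2*(37 + 10*√11)/61) - 45072 = (3 - 2*(37/61 + 10*√11/61)) - 45072 = (3 + (-74/61 - 20*√11/61)) - 45072 = (109/61 - 20*√11/61) - 45072 = -2749283/61 - 20*√11/61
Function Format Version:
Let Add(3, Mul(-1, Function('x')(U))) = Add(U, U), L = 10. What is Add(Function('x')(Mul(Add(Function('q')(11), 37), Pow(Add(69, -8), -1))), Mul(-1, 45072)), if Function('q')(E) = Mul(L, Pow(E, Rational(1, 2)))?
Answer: Add(Rational(-2749283, 61), Mul(Rational(-20, 61), Pow(11, Rational(1, 2)))) ≈ -45071.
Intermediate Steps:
Function('q')(E) = Mul(10, Pow(E, Rational(1, 2)))
Function('x')(U) = Add(3, Mul(-2, U)) (Function('x')(U) = Add(3, Mul(-1, Add(U, U))) = Add(3, Mul(-1, Mul(2, U))) = Add(3, Mul(-2, U)))
Add(Function('x')(Mul(Add(Function('q')(11), 37), Pow(Add(69, -8), -1))), Mul(-1, 45072)) = Add(Add(3, Mul(-2, Mul(Add(Mul(10, Pow(11, Rational(1, 2))), 37), Pow(Add(69, -8), -1)))), Mul(-1, 45072)) = Add(Add(3, Mul(-2, Mul(Add(37, Mul(10, Pow(11, Rational(1, 2)))), Pow(61, -1)))), -45072) = Add(Add(3, Mul(-2, Mul(Add(37, Mul(10, Pow(11, Rational(1, 2)))), Rational(1, 61)))), -45072) = Add(Add(3, Mul(-2, Add(Rational(37, 61), Mul(Rational(10, 61), Pow(11, Rational(1, 2)))))), -45072) = Add(Add(3, Add(Rational(-74, 61), Mul(Rational(-20, 61), Pow(11, Rational(1, 2))))), -45072) = Add(Add(Rational(109, 61), Mul(Rational(-20, 61), Pow(11, Rational(1, 2)))), -45072) = Add(Rational(-2749283, 61), Mul(Rational(-20, 61), Pow(11, Rational(1, 2))))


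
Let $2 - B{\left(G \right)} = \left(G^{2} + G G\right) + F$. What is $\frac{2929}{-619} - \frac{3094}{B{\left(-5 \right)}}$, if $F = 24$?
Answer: $\frac{852149}{22284} \approx 38.24$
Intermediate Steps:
$B{\left(G \right)} = -22 - 2 G^{2}$ ($B{\left(G \right)} = 2 - \left(\left(G^{2} + G G\right) + 24\right) = 2 - \left(\left(G^{2} + G^{2}\right) + 24\right) = 2 - \left(2 G^{2} + 24\right) = 2 - \left(24 + 2 G^{2}\right) = -22 - 2 G^{2}$)
$\frac{2929}{-619} - \frac{3094}{B{\left(-5 \right)}} = \frac{2929}{-619} - \frac{3094}{-22 - 2 \left(-5\right)^{2}} = 2929 \left(- \frac{1}{619}\right) - \frac{3094}{-22 - 50} = - \frac{2929}{619} - \frac{3094}{-22 - 50} = - \frac{2929}{619} - \frac{3094}{-72} = - \frac{2929}{619} - - \frac{1547}{36} = - \frac{2929}{619} + \frac{1547}{36} = \frac{852149}{22284}$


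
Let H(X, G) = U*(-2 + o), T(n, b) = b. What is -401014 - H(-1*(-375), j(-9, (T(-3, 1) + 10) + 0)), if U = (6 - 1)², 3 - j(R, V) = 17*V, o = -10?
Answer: -400714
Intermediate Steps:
j(R, V) = 3 - 17*V
U = 25 (U = 5² = 25)
H(X, G) = -300 (H(X, G) = 25*(-2 - 10) = 25*(-12) = -300)
-401014 - H(-1*(-375), j(-9, (T(-3, 1) + 10) + 0)) = -401014 - 1*(-300) = -401014 + 300 = -400714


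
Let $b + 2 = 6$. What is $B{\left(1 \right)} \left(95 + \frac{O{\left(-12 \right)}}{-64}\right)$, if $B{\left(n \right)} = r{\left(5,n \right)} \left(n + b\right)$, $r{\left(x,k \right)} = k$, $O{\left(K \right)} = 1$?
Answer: $\frac{30395}{64} \approx 474.92$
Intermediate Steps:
$b = 4$ ($b = -2 + 6 = 4$)
$B{\left(n \right)} = n \left(4 + n\right)$ ($B{\left(n \right)} = n \left(n + 4\right) = n \left(4 + n\right)$)
$B{\left(1 \right)} \left(95 + \frac{O{\left(-12 \right)}}{-64}\right) = 1 \left(4 + 1\right) \left(95 + 1 \frac{1}{-64}\right) = 1 \cdot 5 \left(95 + 1 \left(- \frac{1}{64}\right)\right) = 5 \left(95 - \frac{1}{64}\right) = 5 \cdot \frac{6079}{64} = \frac{30395}{64}$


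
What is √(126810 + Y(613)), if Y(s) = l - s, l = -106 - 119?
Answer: 2*√31493 ≈ 354.93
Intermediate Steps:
l = -225
Y(s) = -225 - s
√(126810 + Y(613)) = √(126810 + (-225 - 1*613)) = √(126810 + (-225 - 613)) = √(126810 - 838) = √125972 = 2*√31493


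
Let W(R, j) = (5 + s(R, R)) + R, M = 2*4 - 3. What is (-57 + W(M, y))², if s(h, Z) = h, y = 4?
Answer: 1764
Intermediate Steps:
M = 5 (M = 8 - 3 = 5)
W(R, j) = 5 + 2*R (W(R, j) = (5 + R) + R = 5 + 2*R)
(-57 + W(M, y))² = (-57 + (5 + 2*5))² = (-57 + (5 + 10))² = (-57 + 15)² = (-42)² = 1764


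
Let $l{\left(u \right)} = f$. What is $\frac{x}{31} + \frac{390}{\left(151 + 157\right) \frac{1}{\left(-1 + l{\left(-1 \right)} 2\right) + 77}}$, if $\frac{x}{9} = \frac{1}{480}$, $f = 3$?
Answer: $\frac{39655431}{381920} \approx 103.83$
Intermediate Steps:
$l{\left(u \right)} = 3$
$x = \frac{3}{160}$ ($x = \frac{9}{480} = 9 \cdot \frac{1}{480} = \frac{3}{160} \approx 0.01875$)
$\frac{x}{31} + \frac{390}{\left(151 + 157\right) \frac{1}{\left(-1 + l{\left(-1 \right)} 2\right) + 77}} = \frac{3}{160 \cdot 31} + \frac{390}{\left(151 + 157\right) \frac{1}{\left(-1 + 3 \cdot 2\right) + 77}} = \frac{3}{160} \cdot \frac{1}{31} + \frac{390}{308 \frac{1}{\left(-1 + 6\right) + 77}} = \frac{3}{4960} + \frac{390}{308 \frac{1}{5 + 77}} = \frac{3}{4960} + \frac{390}{308 \cdot \frac{1}{82}} = \frac{3}{4960} + \frac{390}{\frac{154}{41}} = \frac{3}{4960} + 390 \cdot \frac{41}{154} = \frac{3}{4960} + \frac{7995}{77} = \frac{39655431}{381920}$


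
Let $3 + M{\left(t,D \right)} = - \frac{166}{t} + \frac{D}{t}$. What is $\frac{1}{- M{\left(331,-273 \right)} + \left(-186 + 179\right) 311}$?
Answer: $- \frac{331}{719155} \approx -0.00046026$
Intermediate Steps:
$M{\left(t,D \right)} = -3 - \frac{166}{t} + \frac{D}{t}$ ($M{\left(t,D \right)} = -3 + \left(- \frac{166}{t} + \frac{D}{t}\right) = -3 - \frac{166}{t} + \frac{D}{t}$)
$\frac{1}{- M{\left(331,-273 \right)} + \left(-186 + 179\right) 311} = \frac{1}{- \frac{-166 - 273 - 993}{331} + \left(-186 + 179\right) 311} = \frac{1}{- \frac{-166 - 273 - 993}{331} - 2177} = \frac{1}{- \frac{-1432}{331} - 2177} = \frac{1}{\left(-1\right) \left(- \frac{1432}{331}\right) - 2177} = \frac{1}{\frac{1432}{331} - 2177} = \frac{1}{- \frac{719155}{331}} = - \frac{331}{719155}$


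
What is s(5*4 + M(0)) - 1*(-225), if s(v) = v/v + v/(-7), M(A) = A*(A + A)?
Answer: 1562/7 ≈ 223.14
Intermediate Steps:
M(A) = 2*A**2 (M(A) = A*(2*A) = 2*A**2)
s(v) = 1 - v/7 (s(v) = 1 + v*(-1/7) = 1 - v/7)
s(5*4 + M(0)) - 1*(-225) = (1 - (5*4 + 2*0**2)/7) - 1*(-225) = (1 - (20 + 2*0)/7) + 225 = (1 - (20 + 0)/7) + 225 = (1 - 1/7*20) + 225 = (1 - 20/7) + 225 = -13/7 + 225 = 1562/7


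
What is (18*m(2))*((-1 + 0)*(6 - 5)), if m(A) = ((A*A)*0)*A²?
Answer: 0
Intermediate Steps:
m(A) = 0 (m(A) = (A²*0)*A² = 0*A² = 0)
(18*m(2))*((-1 + 0)*(6 - 5)) = (18*0)*((-1 + 0)*(6 - 5)) = 0*(-1*1) = 0*(-1) = 0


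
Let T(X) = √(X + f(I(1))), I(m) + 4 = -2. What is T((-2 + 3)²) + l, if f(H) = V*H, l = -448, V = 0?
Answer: -447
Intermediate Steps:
I(m) = -6 (I(m) = -4 - 2 = -6)
f(H) = 0 (f(H) = 0*H = 0)
T(X) = √X (T(X) = √(X + 0) = √X)
T((-2 + 3)²) + l = √((-2 + 3)²) - 448 = √(1²) - 448 = √1 - 448 = 1 - 448 = -447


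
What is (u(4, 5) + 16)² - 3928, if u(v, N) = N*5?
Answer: -2247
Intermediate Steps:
u(v, N) = 5*N
(u(4, 5) + 16)² - 3928 = (5*5 + 16)² - 3928 = (25 + 16)² - 3928 = 41² - 3928 = 1681 - 3928 = -2247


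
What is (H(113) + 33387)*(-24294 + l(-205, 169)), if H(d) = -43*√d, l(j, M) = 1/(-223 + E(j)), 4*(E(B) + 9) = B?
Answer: -918980714022/1133 + 1183579558*√113/1133 ≈ -8.0000e+8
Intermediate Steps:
E(B) = -9 + B/4
l(j, M) = 1/(-232 + j/4) (l(j, M) = 1/(-223 + (-9 + j/4)) = 1/(-232 + j/4))
(H(113) + 33387)*(-24294 + l(-205, 169)) = (-43*√113 + 33387)*(-24294 + 4/(-928 - 205)) = (33387 - 43*√113)*(-24294 + 4/(-1133)) = (33387 - 43*√113)*(-24294 + 4*(-1/1133)) = (33387 - 43*√113)*(-24294 - 4/1133) = (33387 - 43*√113)*(-27525106/1133) = -918980714022/1133 + 1183579558*√113/1133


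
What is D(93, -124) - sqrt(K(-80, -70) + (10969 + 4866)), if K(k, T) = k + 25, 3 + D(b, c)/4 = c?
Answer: -508 - 2*sqrt(3945) ≈ -633.62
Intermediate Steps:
D(b, c) = -12 + 4*c
K(k, T) = 25 + k
D(93, -124) - sqrt(K(-80, -70) + (10969 + 4866)) = (-12 + 4*(-124)) - sqrt((25 - 80) + (10969 + 4866)) = (-12 - 496) - sqrt(-55 + 15835) = -508 - sqrt(15780) = -508 - 2*sqrt(3945)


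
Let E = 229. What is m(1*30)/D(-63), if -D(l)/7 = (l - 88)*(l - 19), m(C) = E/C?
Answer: -229/2600220 ≈ -8.8069e-5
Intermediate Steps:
m(C) = 229/C
D(l) = -7*(-88 + l)*(-19 + l) (D(l) = -7*(l - 88)*(l - 19) = -7*(-88 + l)*(-19 + l))
m(1*30)/D(-63) = (229/((1*30)))/(-11704 - 7*(-63)**2 + 749*(-63)) = (229/30)/(-11704 - 7*3969 - 47187) = (229*(1/30))/(-11704 - 27783 - 47187) = (229/30)/(-86674) = (229/30)*(-1/86674) = -229/2600220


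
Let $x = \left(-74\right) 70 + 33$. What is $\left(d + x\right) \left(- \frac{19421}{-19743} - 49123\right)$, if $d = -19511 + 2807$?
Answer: $\frac{21191448716768}{19743} \approx 1.0734 \cdot 10^{9}$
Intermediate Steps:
$d = -16704$
$x = -5147$ ($x = -5180 + 33 = -5147$)
$\left(d + x\right) \left(- \frac{19421}{-19743} - 49123\right) = \left(-16704 - 5147\right) \left(- \frac{19421}{-19743} - 49123\right) = - 21851 \left(\left(-19421\right) \left(- \frac{1}{19743}\right) - 49123\right) = - 21851 \left(\frac{19421}{19743} - 49123\right) = \left(-21851\right) \left(- \frac{969815968}{19743}\right) = \frac{21191448716768}{19743}$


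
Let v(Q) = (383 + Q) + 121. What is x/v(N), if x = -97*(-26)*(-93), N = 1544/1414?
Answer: -82912011/178550 ≈ -464.36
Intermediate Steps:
N = 772/707 (N = 1544*(1/1414) = 772/707 ≈ 1.0919)
v(Q) = 504 + Q
x = -234546 (x = 2522*(-93) = -234546)
x/v(N) = -234546/(504 + 772/707) = -234546/357100/707 = -234546*707/357100 = -82912011/178550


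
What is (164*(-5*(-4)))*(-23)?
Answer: -75440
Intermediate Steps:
(164*(-5*(-4)))*(-23) = (164*20)*(-23) = 3280*(-23) = -75440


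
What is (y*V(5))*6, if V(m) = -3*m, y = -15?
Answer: 1350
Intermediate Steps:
(y*V(5))*6 = -(-45)*5*6 = -15*(-15)*6 = 225*6 = 1350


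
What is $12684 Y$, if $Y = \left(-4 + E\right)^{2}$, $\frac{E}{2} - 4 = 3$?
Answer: $1268400$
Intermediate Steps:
$E = 14$ ($E = 8 + 2 \cdot 3 = 8 + 6 = 14$)
$Y = 100$ ($Y = \left(-4 + 14\right)^{2} = 10^{2} = 100$)
$12684 Y = 12684 \cdot 100 = 1268400$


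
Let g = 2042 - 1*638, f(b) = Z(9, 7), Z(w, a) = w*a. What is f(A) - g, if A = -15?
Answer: -1341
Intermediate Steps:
Z(w, a) = a*w
f(b) = 63 (f(b) = 7*9 = 63)
g = 1404 (g = 2042 - 638 = 1404)
f(A) - g = 63 - 1*1404 = 63 - 1404 = -1341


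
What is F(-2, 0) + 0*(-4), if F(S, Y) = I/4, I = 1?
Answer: ¼ ≈ 0.25000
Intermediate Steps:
F(S, Y) = ¼ (F(S, Y) = 1/4 = 1*(¼) = ¼)
F(-2, 0) + 0*(-4) = ¼ + 0*(-4) = ¼ + 0 = ¼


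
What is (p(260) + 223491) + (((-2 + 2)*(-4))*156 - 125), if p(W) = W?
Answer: 223626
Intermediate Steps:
(p(260) + 223491) + (((-2 + 2)*(-4))*156 - 125) = (260 + 223491) + (((-2 + 2)*(-4))*156 - 125) = 223751 + ((0*(-4))*156 - 125) = 223751 + (0*156 - 125) = 223751 + (0 - 125) = 223751 - 125 = 223626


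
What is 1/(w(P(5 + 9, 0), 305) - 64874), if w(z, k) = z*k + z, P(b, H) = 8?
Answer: -1/62426 ≈ -1.6019e-5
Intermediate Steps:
w(z, k) = z + k*z (w(z, k) = k*z + z = z + k*z)
1/(w(P(5 + 9, 0), 305) - 64874) = 1/(8*(1 + 305) - 64874) = 1/(8*306 - 64874) = 1/(2448 - 64874) = 1/(-62426) = -1/62426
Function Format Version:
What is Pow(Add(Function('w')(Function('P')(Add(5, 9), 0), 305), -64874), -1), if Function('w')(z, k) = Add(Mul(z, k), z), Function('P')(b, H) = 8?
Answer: Rational(-1, 62426) ≈ -1.6019e-5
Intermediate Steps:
Function('w')(z, k) = Add(z, Mul(k, z)) (Function('w')(z, k) = Add(Mul(k, z), z) = Add(z, Mul(k, z)))
Pow(Add(Function('w')(Function('P')(Add(5, 9), 0), 305), -64874), -1) = Pow(Add(Mul(8, Add(1, 305)), -64874), -1) = Pow(Add(Mul(8, 306), -64874), -1) = Pow(Add(2448, -64874), -1) = Pow(-62426, -1) = Rational(-1, 62426)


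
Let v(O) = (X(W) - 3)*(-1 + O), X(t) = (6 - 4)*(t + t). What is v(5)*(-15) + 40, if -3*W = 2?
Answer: 380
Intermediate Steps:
W = -2/3 (W = -1/3*2 = -2/3 ≈ -0.66667)
X(t) = 4*t (X(t) = 2*(2*t) = 4*t)
v(O) = 17/3 - 17*O/3 (v(O) = (4*(-2/3) - 3)*(-1 + O) = (-8/3 - 3)*(-1 + O) = -17*(-1 + O)/3 = 17/3 - 17*O/3)
v(5)*(-15) + 40 = (17/3 - 17/3*5)*(-15) + 40 = (17/3 - 85/3)*(-15) + 40 = -68/3*(-15) + 40 = 340 + 40 = 380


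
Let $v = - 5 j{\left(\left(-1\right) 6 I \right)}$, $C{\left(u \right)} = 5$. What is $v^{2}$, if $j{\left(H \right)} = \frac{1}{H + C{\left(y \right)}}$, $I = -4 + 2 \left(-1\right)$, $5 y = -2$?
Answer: $\frac{25}{1681} \approx 0.014872$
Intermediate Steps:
$y = - \frac{2}{5}$ ($y = \frac{1}{5} \left(-2\right) = - \frac{2}{5} \approx -0.4$)
$I = -6$ ($I = -4 - 2 = -6$)
$j{\left(H \right)} = \frac{1}{5 + H}$ ($j{\left(H \right)} = \frac{1}{H + 5} = \frac{1}{5 + H}$)
$v = - \frac{5}{41}$ ($v = - \frac{5}{5 + \left(-1\right) 6 \left(-6\right)} = - \frac{5}{5 - -36} = - \frac{5}{5 + 36} = - \frac{5}{41} \approx -0.12195$)
$v^{2} = \left(- \frac{5}{41}\right)^{2} = \frac{25}{1681}$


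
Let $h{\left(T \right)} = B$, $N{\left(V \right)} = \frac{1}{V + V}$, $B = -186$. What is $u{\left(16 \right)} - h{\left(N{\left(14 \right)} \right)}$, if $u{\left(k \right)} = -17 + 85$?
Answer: $254$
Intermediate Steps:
$N{\left(V \right)} = \frac{1}{2 V}$
$h{\left(T \right)} = -186$
$u{\left(k \right)} = 68$
$u{\left(16 \right)} - h{\left(N{\left(14 \right)} \right)} = 68 - -186 = 68 + 186 = 254$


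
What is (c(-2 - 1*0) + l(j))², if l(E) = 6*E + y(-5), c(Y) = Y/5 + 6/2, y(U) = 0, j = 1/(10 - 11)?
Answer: 289/25 ≈ 11.560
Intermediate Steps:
j = -1 (j = 1/(-1) = -1)
c(Y) = 3 + Y/5 (c(Y) = Y*(⅕) + 6*(½) = Y/5 + 3 = 3 + Y/5)
l(E) = 6*E (l(E) = 6*E + 0 = 6*E)
(c(-2 - 1*0) + l(j))² = ((3 + (-2 - 1*0)/5) + 6*(-1))² = ((3 + (-2 + 0)/5) - 6)² = ((3 + (⅕)*(-2)) - 6)² = ((3 - ⅖) - 6)² = (13/5 - 6)² = (-17/5)² = 289/25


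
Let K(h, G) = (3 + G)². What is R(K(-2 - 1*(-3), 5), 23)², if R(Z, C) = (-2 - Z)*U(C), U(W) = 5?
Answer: 108900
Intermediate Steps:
R(Z, C) = -10 - 5*Z (R(Z, C) = (-2 - Z)*5 = -10 - 5*Z)
R(K(-2 - 1*(-3), 5), 23)² = (-10 - 5*(3 + 5)²)² = (-10 - 5*8²)² = (-10 - 5*64)² = (-10 - 320)² = (-330)² = 108900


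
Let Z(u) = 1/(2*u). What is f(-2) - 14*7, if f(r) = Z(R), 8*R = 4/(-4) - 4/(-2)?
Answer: -94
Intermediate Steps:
R = 1/8 (R = (4/(-4) - 4/(-2))/8 = (4*(-1/4) - 4*(-1/2))/8 = (-1 + 2)/8 = (1/8)*1 = 1/8 ≈ 0.12500)
Z(u) = 1/(2*u)
f(r) = 4 (f(r) = 1/(2*(1/8)) = (1/2)*8 = 4)
f(-2) - 14*7 = 4 - 14*7 = 4 - 98 = -94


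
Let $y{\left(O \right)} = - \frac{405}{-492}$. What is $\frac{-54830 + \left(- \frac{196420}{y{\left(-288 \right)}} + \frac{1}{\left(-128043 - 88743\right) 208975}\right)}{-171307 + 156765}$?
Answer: $\frac{119644626925029709}{5929146971619300} \approx 20.179$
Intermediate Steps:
$y{\left(O \right)} = \frac{135}{164}$ ($y{\left(O \right)} = \left(-405\right) \left(- \frac{1}{492}\right) = \frac{135}{164}$)
$\frac{-54830 + \left(- \frac{196420}{y{\left(-288 \right)}} + \frac{1}{\left(-128043 - 88743\right) 208975}\right)}{-171307 + 156765} = \frac{-54830 - \left(\frac{6442576}{27} - \frac{1}{\left(-128043 - 88743\right) 208975}\right)}{-171307 + 156765} = \frac{-54830 - \left(\frac{6442576}{27} - \frac{1}{-216786} \cdot \frac{1}{208975}\right)}{-14542} = \left(-54830 - \frac{97289027388935209}{407725689150}\right) \left(- \frac{1}{14542}\right) = \left(- \frac{119644626925029709}{407725689150}\right) \left(- \frac{1}{14542}\right) = \frac{119644626925029709}{5929146971619300}$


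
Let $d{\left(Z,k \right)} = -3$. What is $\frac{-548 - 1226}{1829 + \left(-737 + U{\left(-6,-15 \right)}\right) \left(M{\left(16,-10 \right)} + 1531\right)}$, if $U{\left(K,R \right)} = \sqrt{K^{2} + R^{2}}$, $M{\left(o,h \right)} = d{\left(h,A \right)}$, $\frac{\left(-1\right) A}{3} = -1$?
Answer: $\frac{221613402}{140384094625} + \frac{2710672 \sqrt{29}}{421152283875} \approx 0.0016133$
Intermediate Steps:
$A = 3$ ($A = \left(-3\right) \left(-1\right) = 3$)
$M{\left(o,h \right)} = -3$
$\frac{-548 - 1226}{1829 + \left(-737 + U{\left(-6,-15 \right)}\right) \left(M{\left(16,-10 \right)} + 1531\right)} = \frac{-548 - 1226}{1829 + \left(-737 + \sqrt{\left(-6\right)^{2} + \left(-15\right)^{2}}\right) \left(-3 + 1531\right)} = - \frac{1774}{1829 + \left(-737 + \sqrt{36 + 225}\right) 1528} = - \frac{1774}{1829 + \left(-737 + \sqrt{261}\right) 1528} = - \frac{1774}{1829 + \left(-737 + 3 \sqrt{29}\right) 1528} = - \frac{1774}{1829 - \left(1126136 - 4584 \sqrt{29}\right)} = - \frac{1774}{-1124307 + 4584 \sqrt{29}}$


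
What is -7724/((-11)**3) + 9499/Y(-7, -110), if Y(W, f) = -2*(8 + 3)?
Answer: -1133931/2662 ≈ -425.97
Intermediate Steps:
Y(W, f) = -22 (Y(W, f) = -2*11 = -22)
-7724/((-11)**3) + 9499/Y(-7, -110) = -7724/((-11)**3) + 9499/(-22) = -7724/(-1331) + 9499*(-1/22) = -7724*(-1/1331) - 9499/22 = 7724/1331 - 9499/22 = -1133931/2662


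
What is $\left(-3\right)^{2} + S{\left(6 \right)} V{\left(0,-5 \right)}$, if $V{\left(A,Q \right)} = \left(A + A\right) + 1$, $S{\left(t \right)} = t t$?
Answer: $45$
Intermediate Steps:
$S{\left(t \right)} = t^{2}$
$V{\left(A,Q \right)} = 1 + 2 A$ ($V{\left(A,Q \right)} = 2 A + 1 = 1 + 2 A$)
$\left(-3\right)^{2} + S{\left(6 \right)} V{\left(0,-5 \right)} = \left(-3\right)^{2} + 6^{2} \left(1 + 2 \cdot 0\right) = 9 + 36 \left(1 + 0\right) = 9 + 36 \cdot 1 = 9 + 36 = 45$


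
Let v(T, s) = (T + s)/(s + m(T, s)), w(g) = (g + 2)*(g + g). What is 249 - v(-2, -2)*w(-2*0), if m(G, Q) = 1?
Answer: 249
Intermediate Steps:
w(g) = 2*g*(2 + g) (w(g) = (2 + g)*(2*g) = 2*g*(2 + g))
v(T, s) = (T + s)/(1 + s) (v(T, s) = (T + s)/(s + 1) = (T + s)/(1 + s))
249 - v(-2, -2)*w(-2*0) = 249 - (-2 - 2)/(1 - 2)*2*(-2*0)*(2 - 2*0) = 249 - -4/(-1)*2*0*(2 + 0) = 249 - (-1*(-4))*2*0*2 = 249 - 4*0 = 249 - 1*0 = 249 + 0 = 249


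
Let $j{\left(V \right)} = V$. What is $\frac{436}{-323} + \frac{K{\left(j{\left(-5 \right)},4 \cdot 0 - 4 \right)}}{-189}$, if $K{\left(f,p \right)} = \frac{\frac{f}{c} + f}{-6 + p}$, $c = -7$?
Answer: $- \frac{192599}{142443} \approx -1.3521$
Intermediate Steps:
$K{\left(f,p \right)} = \frac{6 f}{7 \left(-6 + p\right)}$ ($K{\left(f,p \right)} = \frac{\frac{f}{-7} + f}{-6 + p} = \frac{f \left(- \frac{1}{7}\right) + f}{-6 + p} = \frac{- \frac{f}{7} + f}{-6 + p} = \frac{\frac{6}{7} f}{-6 + p} = \frac{6 f}{7 \left(-6 + p\right)}$)
$\frac{436}{-323} + \frac{K{\left(j{\left(-5 \right)},4 \cdot 0 - 4 \right)}}{-189} = \frac{436}{-323} + \frac{\frac{6}{7} \left(-5\right) \frac{1}{-6 + \left(4 \cdot 0 - 4\right)}}{-189} = 436 \left(- \frac{1}{323}\right) + \frac{6}{7} \left(-5\right) \frac{1}{-6 + \left(0 - 4\right)} \left(- \frac{1}{189}\right) = - \frac{436}{323} + \frac{6}{7} \left(-5\right) \frac{1}{-6 - 4} \left(- \frac{1}{189}\right) = - \frac{436}{323} + \frac{6}{7} \left(-5\right) \frac{1}{-10} \left(- \frac{1}{189}\right) = - \frac{436}{323} + \frac{6}{7} \left(-5\right) \left(- \frac{1}{10}\right) \left(- \frac{1}{189}\right) = - \frac{436}{323} + \frac{3}{7} \left(- \frac{1}{189}\right) = - \frac{436}{323} - \frac{1}{441} = - \frac{192599}{142443}$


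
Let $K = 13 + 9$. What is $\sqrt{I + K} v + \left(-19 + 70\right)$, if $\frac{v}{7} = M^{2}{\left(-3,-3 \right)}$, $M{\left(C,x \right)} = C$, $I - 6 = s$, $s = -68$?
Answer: $51 + 126 i \sqrt{10} \approx 51.0 + 398.45 i$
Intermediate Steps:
$I = -62$ ($I = 6 - 68 = -62$)
$K = 22$
$v = 63$ ($v = 7 \left(-3\right)^{2} = 7 \cdot 9 = 63$)
$\sqrt{I + K} v + \left(-19 + 70\right) = \sqrt{-62 + 22} \cdot 63 + \left(-19 + 70\right) = \sqrt{-40} \cdot 63 + 51 = 2 i \sqrt{10} \cdot 63 + 51 = 126 i \sqrt{10} + 51 = 51 + 126 i \sqrt{10}$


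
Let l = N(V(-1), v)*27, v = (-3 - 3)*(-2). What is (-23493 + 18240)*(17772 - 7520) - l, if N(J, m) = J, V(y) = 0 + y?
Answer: -53853729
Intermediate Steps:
v = 12 (v = -6*(-2) = 12)
V(y) = y
l = -27 (l = -1*27 = -27)
(-23493 + 18240)*(17772 - 7520) - l = (-23493 + 18240)*(17772 - 7520) - 1*(-27) = -5253*10252 + 27 = -53853756 + 27 = -53853729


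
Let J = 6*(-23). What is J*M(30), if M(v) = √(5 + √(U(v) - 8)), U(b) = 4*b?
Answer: -138*√(5 + 4*√7) ≈ -544.76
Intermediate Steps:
J = -138
M(v) = √(5 + √(-8 + 4*v)) (M(v) = √(5 + √(4*v - 8)) = √(5 + √(-8 + 4*v)))
J*M(30) = -138*√(5 + 2*√(-2 + 30)) = -138*√(5 + 2*√28) = -138*√(5 + 2*(2*√7)) = -138*√(5 + 4*√7)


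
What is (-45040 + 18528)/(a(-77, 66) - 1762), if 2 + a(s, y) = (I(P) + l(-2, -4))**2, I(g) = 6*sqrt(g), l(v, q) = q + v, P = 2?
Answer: 76222/4743 - 3314*sqrt(2)/4743 ≈ 15.082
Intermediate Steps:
a(s, y) = -2 + (-6 + 6*sqrt(2))**2 (a(s, y) = -2 + (6*sqrt(2) + (-4 - 2))**2 = -2 + (6*sqrt(2) - 6)**2 = -2 + (-6 + 6*sqrt(2))**2)
(-45040 + 18528)/(a(-77, 66) - 1762) = (-45040 + 18528)/((106 - 72*sqrt(2)) - 1762) = -26512/(-1656 - 72*sqrt(2))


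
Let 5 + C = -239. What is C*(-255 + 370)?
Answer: -28060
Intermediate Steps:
C = -244 (C = -5 - 239 = -244)
C*(-255 + 370) = -244*(-255 + 370) = -244*115 = -28060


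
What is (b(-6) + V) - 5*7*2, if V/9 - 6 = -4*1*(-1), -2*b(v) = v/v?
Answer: 39/2 ≈ 19.500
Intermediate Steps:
b(v) = -½ (b(v) = -v/(2*v) = -½*1 = -½)
V = 90 (V = 54 + 9*(-4*1*(-1)) = 54 + 9*(-4*(-1)) = 54 + 9*4 = 54 + 36 = 90)
(b(-6) + V) - 5*7*2 = (-½ + 90) - 5*7*2 = 179/2 - 35*2 = 179/2 - 70 = 39/2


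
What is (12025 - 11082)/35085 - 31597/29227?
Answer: -1081019684/1025429295 ≈ -1.0542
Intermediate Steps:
(12025 - 11082)/35085 - 31597/29227 = 943*(1/35085) - 31597*1/29227 = 943/35085 - 31597/29227 = -1081019684/1025429295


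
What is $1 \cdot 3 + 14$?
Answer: $17$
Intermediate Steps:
$1 \cdot 3 + 14 = 3 + 14 = 17$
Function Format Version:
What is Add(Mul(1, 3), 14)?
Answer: 17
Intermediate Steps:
Add(Mul(1, 3), 14) = Add(3, 14) = 17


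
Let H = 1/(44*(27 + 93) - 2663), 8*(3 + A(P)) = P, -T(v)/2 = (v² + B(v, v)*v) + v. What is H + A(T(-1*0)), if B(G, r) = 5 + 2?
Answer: -7850/2617 ≈ -2.9996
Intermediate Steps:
B(G, r) = 7
T(v) = -16*v - 2*v² (T(v) = -2*((v² + 7*v) + v) = -2*(v² + 8*v) = -16*v - 2*v²)
A(P) = -3 + P/8
H = 1/2617 (H = 1/(44*120 - 2663) = 1/(5280 - 2663) = 1/2617 ≈ 0.00038212)
H + A(T(-1*0)) = 1/2617 + (-3 + (-2*(-1*0)*(8 - 1*0))/8) = 1/2617 + (-3 + (-2*0*(8 + 0))/8) = 1/2617 + (-3 + (-2*0*8)/8) = 1/2617 + (-3 + (⅛)*0) = 1/2617 + (-3 + 0) = 1/2617 - 3 = -7850/2617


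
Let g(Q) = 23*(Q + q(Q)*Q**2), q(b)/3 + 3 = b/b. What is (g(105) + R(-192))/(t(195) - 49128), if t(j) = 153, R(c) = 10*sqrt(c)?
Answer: 101269/3265 - 16*I*sqrt(3)/9795 ≈ 31.017 - 0.0028293*I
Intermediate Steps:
q(b) = -6 (q(b) = -9 + 3*(b/b) = -9 + 3*1 = -9 + 3 = -6)
g(Q) = -138*Q**2 + 23*Q (g(Q) = 23*(Q - 6*Q**2) = -138*Q**2 + 23*Q)
(g(105) + R(-192))/(t(195) - 49128) = (23*105*(1 - 6*105) + 10*sqrt(-192))/(153 - 49128) = (23*105*(1 - 630) + 10*(8*I*sqrt(3)))/(-48975) = (23*105*(-629) + 80*I*sqrt(3))*(-1/48975) = (-1519035 + 80*I*sqrt(3))*(-1/48975) = 101269/3265 - 16*I*sqrt(3)/9795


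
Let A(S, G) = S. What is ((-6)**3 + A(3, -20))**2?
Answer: 45369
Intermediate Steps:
((-6)**3 + A(3, -20))**2 = ((-6)**3 + 3)**2 = (-216 + 3)**2 = (-213)**2 = 45369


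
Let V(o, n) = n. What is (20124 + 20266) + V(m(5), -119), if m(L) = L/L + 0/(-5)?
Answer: 40271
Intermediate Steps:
m(L) = 1 (m(L) = 1 + 0*(-⅕) = 1 + 0 = 1)
(20124 + 20266) + V(m(5), -119) = (20124 + 20266) - 119 = 40390 - 119 = 40271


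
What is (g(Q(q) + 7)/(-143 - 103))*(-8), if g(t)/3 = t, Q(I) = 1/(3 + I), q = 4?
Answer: 200/287 ≈ 0.69686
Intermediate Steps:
g(t) = 3*t
(g(Q(q) + 7)/(-143 - 103))*(-8) = ((3*(1/(3 + 4) + 7))/(-143 - 103))*(-8) = ((3*(1/7 + 7))/(-246))*(-8) = ((3*(⅐ + 7))*(-1/246))*(-8) = ((3*(50/7))*(-1/246))*(-8) = ((150/7)*(-1/246))*(-8) = -25/287*(-8) = 200/287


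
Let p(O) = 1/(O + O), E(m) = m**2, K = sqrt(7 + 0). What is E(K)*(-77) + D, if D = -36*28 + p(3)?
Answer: -9281/6 ≈ -1546.8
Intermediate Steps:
K = sqrt(7) ≈ 2.6458
p(O) = 1/(2*O)
D = -6047/6 (D = -36*28 + (1/2)/3 = -1008 + (1/2)*(1/3) = -1008 + 1/6 = -6047/6 ≈ -1007.8)
E(K)*(-77) + D = (sqrt(7))**2*(-77) - 6047/6 = 7*(-77) - 6047/6 = -539 - 6047/6 = -9281/6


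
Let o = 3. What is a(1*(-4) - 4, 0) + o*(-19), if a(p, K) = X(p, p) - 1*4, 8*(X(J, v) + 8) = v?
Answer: -70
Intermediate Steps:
X(J, v) = -8 + v/8
a(p, K) = -12 + p/8 (a(p, K) = (-8 + p/8) - 1*4 = (-8 + p/8) - 4 = -12 + p/8)
a(1*(-4) - 4, 0) + o*(-19) = (-12 + (1*(-4) - 4)/8) + 3*(-19) = (-12 + (-4 - 4)/8) - 57 = (-12 + (⅛)*(-8)) - 57 = (-12 - 1) - 57 = -13 - 57 = -70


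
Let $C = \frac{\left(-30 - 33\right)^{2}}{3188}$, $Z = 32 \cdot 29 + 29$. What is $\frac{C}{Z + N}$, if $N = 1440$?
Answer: $\frac{1323}{2547212} \approx 0.00051939$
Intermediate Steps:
$Z = 957$ ($Z = 928 + 29 = 957$)
$C = \frac{3969}{3188}$ ($C = \left(-63\right)^{2} \cdot \frac{1}{3188} = 3969 \cdot \frac{1}{3188} = \frac{3969}{3188} \approx 1.245$)
$\frac{C}{Z + N} = \frac{3969}{3188 \left(957 + 1440\right)} = \frac{3969}{3188 \cdot 2397} = \frac{3969}{3188} \cdot \frac{1}{2397} = \frac{1323}{2547212}$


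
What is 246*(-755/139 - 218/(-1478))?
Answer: -133527324/102721 ≈ -1299.9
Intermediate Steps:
246*(-755/139 - 218/(-1478)) = 246*(-755*1/139 - 218*(-1/1478)) = 246*(-755/139 + 109/739) = 246*(-542794/102721) = -133527324/102721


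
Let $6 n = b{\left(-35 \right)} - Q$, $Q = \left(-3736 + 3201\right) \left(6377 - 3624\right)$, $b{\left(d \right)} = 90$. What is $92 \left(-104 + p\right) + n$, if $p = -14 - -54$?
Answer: $\frac{1437617}{6} \approx 2.396 \cdot 10^{5}$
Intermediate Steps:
$p = 40$ ($p = -14 + 54 = 40$)
$Q = -1472855$ ($Q = \left(-535\right) 2753 = -1472855$)
$n = \frac{1472945}{6}$ ($n = \frac{90 - -1472855}{6} = \frac{90 + 1472855}{6} = \frac{1}{6} \cdot 1472945 = \frac{1472945}{6} \approx 2.4549 \cdot 10^{5}$)
$92 \left(-104 + p\right) + n = 92 \left(-104 + 40\right) + \frac{1472945}{6} = 92 \left(-64\right) + \frac{1472945}{6} = -5888 + \frac{1472945}{6} = \frac{1437617}{6}$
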